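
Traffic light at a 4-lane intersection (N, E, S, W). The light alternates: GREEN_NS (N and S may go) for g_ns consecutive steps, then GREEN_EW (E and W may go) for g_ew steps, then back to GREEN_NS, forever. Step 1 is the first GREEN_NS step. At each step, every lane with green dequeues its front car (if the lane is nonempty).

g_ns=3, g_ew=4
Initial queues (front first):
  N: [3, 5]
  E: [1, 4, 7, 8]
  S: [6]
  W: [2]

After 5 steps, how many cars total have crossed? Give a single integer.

Answer: 6

Derivation:
Step 1 [NS]: N:car3-GO,E:wait,S:car6-GO,W:wait | queues: N=1 E=4 S=0 W=1
Step 2 [NS]: N:car5-GO,E:wait,S:empty,W:wait | queues: N=0 E=4 S=0 W=1
Step 3 [NS]: N:empty,E:wait,S:empty,W:wait | queues: N=0 E=4 S=0 W=1
Step 4 [EW]: N:wait,E:car1-GO,S:wait,W:car2-GO | queues: N=0 E=3 S=0 W=0
Step 5 [EW]: N:wait,E:car4-GO,S:wait,W:empty | queues: N=0 E=2 S=0 W=0
Cars crossed by step 5: 6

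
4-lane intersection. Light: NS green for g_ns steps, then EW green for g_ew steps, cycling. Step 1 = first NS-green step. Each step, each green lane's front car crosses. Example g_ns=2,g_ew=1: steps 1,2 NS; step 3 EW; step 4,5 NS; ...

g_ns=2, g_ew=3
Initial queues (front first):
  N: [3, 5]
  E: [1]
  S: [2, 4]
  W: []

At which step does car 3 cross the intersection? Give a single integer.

Step 1 [NS]: N:car3-GO,E:wait,S:car2-GO,W:wait | queues: N=1 E=1 S=1 W=0
Step 2 [NS]: N:car5-GO,E:wait,S:car4-GO,W:wait | queues: N=0 E=1 S=0 W=0
Step 3 [EW]: N:wait,E:car1-GO,S:wait,W:empty | queues: N=0 E=0 S=0 W=0
Car 3 crosses at step 1

1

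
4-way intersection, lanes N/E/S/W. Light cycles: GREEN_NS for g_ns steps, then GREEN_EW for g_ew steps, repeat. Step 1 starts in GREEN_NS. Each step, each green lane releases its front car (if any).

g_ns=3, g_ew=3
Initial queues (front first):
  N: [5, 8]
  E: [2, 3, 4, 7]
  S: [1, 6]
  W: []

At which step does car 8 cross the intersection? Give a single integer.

Step 1 [NS]: N:car5-GO,E:wait,S:car1-GO,W:wait | queues: N=1 E=4 S=1 W=0
Step 2 [NS]: N:car8-GO,E:wait,S:car6-GO,W:wait | queues: N=0 E=4 S=0 W=0
Step 3 [NS]: N:empty,E:wait,S:empty,W:wait | queues: N=0 E=4 S=0 W=0
Step 4 [EW]: N:wait,E:car2-GO,S:wait,W:empty | queues: N=0 E=3 S=0 W=0
Step 5 [EW]: N:wait,E:car3-GO,S:wait,W:empty | queues: N=0 E=2 S=0 W=0
Step 6 [EW]: N:wait,E:car4-GO,S:wait,W:empty | queues: N=0 E=1 S=0 W=0
Step 7 [NS]: N:empty,E:wait,S:empty,W:wait | queues: N=0 E=1 S=0 W=0
Step 8 [NS]: N:empty,E:wait,S:empty,W:wait | queues: N=0 E=1 S=0 W=0
Step 9 [NS]: N:empty,E:wait,S:empty,W:wait | queues: N=0 E=1 S=0 W=0
Step 10 [EW]: N:wait,E:car7-GO,S:wait,W:empty | queues: N=0 E=0 S=0 W=0
Car 8 crosses at step 2

2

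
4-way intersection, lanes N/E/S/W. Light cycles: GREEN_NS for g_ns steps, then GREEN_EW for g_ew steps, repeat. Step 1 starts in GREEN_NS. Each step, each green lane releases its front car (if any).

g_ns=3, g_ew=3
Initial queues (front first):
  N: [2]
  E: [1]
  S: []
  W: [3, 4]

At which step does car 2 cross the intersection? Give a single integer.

Step 1 [NS]: N:car2-GO,E:wait,S:empty,W:wait | queues: N=0 E=1 S=0 W=2
Step 2 [NS]: N:empty,E:wait,S:empty,W:wait | queues: N=0 E=1 S=0 W=2
Step 3 [NS]: N:empty,E:wait,S:empty,W:wait | queues: N=0 E=1 S=0 W=2
Step 4 [EW]: N:wait,E:car1-GO,S:wait,W:car3-GO | queues: N=0 E=0 S=0 W=1
Step 5 [EW]: N:wait,E:empty,S:wait,W:car4-GO | queues: N=0 E=0 S=0 W=0
Car 2 crosses at step 1

1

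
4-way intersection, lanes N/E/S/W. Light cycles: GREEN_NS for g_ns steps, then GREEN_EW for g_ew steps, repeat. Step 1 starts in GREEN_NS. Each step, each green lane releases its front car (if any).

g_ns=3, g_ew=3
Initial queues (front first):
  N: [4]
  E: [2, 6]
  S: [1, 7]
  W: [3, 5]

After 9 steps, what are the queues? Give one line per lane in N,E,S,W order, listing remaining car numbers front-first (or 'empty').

Step 1 [NS]: N:car4-GO,E:wait,S:car1-GO,W:wait | queues: N=0 E=2 S=1 W=2
Step 2 [NS]: N:empty,E:wait,S:car7-GO,W:wait | queues: N=0 E=2 S=0 W=2
Step 3 [NS]: N:empty,E:wait,S:empty,W:wait | queues: N=0 E=2 S=0 W=2
Step 4 [EW]: N:wait,E:car2-GO,S:wait,W:car3-GO | queues: N=0 E=1 S=0 W=1
Step 5 [EW]: N:wait,E:car6-GO,S:wait,W:car5-GO | queues: N=0 E=0 S=0 W=0

N: empty
E: empty
S: empty
W: empty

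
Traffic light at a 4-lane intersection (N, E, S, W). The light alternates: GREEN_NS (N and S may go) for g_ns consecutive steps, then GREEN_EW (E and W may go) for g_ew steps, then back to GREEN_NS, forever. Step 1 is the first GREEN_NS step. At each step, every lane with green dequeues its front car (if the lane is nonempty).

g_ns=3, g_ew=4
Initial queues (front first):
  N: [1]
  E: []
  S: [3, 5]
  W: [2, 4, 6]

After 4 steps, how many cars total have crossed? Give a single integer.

Answer: 4

Derivation:
Step 1 [NS]: N:car1-GO,E:wait,S:car3-GO,W:wait | queues: N=0 E=0 S=1 W=3
Step 2 [NS]: N:empty,E:wait,S:car5-GO,W:wait | queues: N=0 E=0 S=0 W=3
Step 3 [NS]: N:empty,E:wait,S:empty,W:wait | queues: N=0 E=0 S=0 W=3
Step 4 [EW]: N:wait,E:empty,S:wait,W:car2-GO | queues: N=0 E=0 S=0 W=2
Cars crossed by step 4: 4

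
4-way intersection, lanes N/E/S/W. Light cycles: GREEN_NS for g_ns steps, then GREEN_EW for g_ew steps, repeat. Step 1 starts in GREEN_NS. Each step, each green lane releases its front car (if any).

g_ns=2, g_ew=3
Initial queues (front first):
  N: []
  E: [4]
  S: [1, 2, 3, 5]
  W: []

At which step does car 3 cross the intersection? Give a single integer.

Step 1 [NS]: N:empty,E:wait,S:car1-GO,W:wait | queues: N=0 E=1 S=3 W=0
Step 2 [NS]: N:empty,E:wait,S:car2-GO,W:wait | queues: N=0 E=1 S=2 W=0
Step 3 [EW]: N:wait,E:car4-GO,S:wait,W:empty | queues: N=0 E=0 S=2 W=0
Step 4 [EW]: N:wait,E:empty,S:wait,W:empty | queues: N=0 E=0 S=2 W=0
Step 5 [EW]: N:wait,E:empty,S:wait,W:empty | queues: N=0 E=0 S=2 W=0
Step 6 [NS]: N:empty,E:wait,S:car3-GO,W:wait | queues: N=0 E=0 S=1 W=0
Step 7 [NS]: N:empty,E:wait,S:car5-GO,W:wait | queues: N=0 E=0 S=0 W=0
Car 3 crosses at step 6

6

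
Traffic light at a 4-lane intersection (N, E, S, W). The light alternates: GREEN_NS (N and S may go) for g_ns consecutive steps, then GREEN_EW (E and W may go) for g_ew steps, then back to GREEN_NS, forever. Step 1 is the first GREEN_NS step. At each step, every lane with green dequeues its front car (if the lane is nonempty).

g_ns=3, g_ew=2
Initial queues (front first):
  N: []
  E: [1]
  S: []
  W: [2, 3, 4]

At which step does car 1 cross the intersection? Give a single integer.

Step 1 [NS]: N:empty,E:wait,S:empty,W:wait | queues: N=0 E=1 S=0 W=3
Step 2 [NS]: N:empty,E:wait,S:empty,W:wait | queues: N=0 E=1 S=0 W=3
Step 3 [NS]: N:empty,E:wait,S:empty,W:wait | queues: N=0 E=1 S=0 W=3
Step 4 [EW]: N:wait,E:car1-GO,S:wait,W:car2-GO | queues: N=0 E=0 S=0 W=2
Step 5 [EW]: N:wait,E:empty,S:wait,W:car3-GO | queues: N=0 E=0 S=0 W=1
Step 6 [NS]: N:empty,E:wait,S:empty,W:wait | queues: N=0 E=0 S=0 W=1
Step 7 [NS]: N:empty,E:wait,S:empty,W:wait | queues: N=0 E=0 S=0 W=1
Step 8 [NS]: N:empty,E:wait,S:empty,W:wait | queues: N=0 E=0 S=0 W=1
Step 9 [EW]: N:wait,E:empty,S:wait,W:car4-GO | queues: N=0 E=0 S=0 W=0
Car 1 crosses at step 4

4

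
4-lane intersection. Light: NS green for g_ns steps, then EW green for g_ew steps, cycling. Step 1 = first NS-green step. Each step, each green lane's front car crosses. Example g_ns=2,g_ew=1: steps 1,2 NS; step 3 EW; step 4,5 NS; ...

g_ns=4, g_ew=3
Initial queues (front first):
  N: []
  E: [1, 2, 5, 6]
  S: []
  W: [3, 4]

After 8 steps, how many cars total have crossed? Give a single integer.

Answer: 5

Derivation:
Step 1 [NS]: N:empty,E:wait,S:empty,W:wait | queues: N=0 E=4 S=0 W=2
Step 2 [NS]: N:empty,E:wait,S:empty,W:wait | queues: N=0 E=4 S=0 W=2
Step 3 [NS]: N:empty,E:wait,S:empty,W:wait | queues: N=0 E=4 S=0 W=2
Step 4 [NS]: N:empty,E:wait,S:empty,W:wait | queues: N=0 E=4 S=0 W=2
Step 5 [EW]: N:wait,E:car1-GO,S:wait,W:car3-GO | queues: N=0 E=3 S=0 W=1
Step 6 [EW]: N:wait,E:car2-GO,S:wait,W:car4-GO | queues: N=0 E=2 S=0 W=0
Step 7 [EW]: N:wait,E:car5-GO,S:wait,W:empty | queues: N=0 E=1 S=0 W=0
Step 8 [NS]: N:empty,E:wait,S:empty,W:wait | queues: N=0 E=1 S=0 W=0
Cars crossed by step 8: 5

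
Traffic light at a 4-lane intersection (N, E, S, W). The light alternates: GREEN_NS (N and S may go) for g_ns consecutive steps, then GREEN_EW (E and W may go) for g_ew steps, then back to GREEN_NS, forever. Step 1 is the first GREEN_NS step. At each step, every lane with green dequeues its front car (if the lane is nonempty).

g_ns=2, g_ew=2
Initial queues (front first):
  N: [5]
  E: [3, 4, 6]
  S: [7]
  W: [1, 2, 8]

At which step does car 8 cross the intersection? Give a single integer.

Step 1 [NS]: N:car5-GO,E:wait,S:car7-GO,W:wait | queues: N=0 E=3 S=0 W=3
Step 2 [NS]: N:empty,E:wait,S:empty,W:wait | queues: N=0 E=3 S=0 W=3
Step 3 [EW]: N:wait,E:car3-GO,S:wait,W:car1-GO | queues: N=0 E=2 S=0 W=2
Step 4 [EW]: N:wait,E:car4-GO,S:wait,W:car2-GO | queues: N=0 E=1 S=0 W=1
Step 5 [NS]: N:empty,E:wait,S:empty,W:wait | queues: N=0 E=1 S=0 W=1
Step 6 [NS]: N:empty,E:wait,S:empty,W:wait | queues: N=0 E=1 S=0 W=1
Step 7 [EW]: N:wait,E:car6-GO,S:wait,W:car8-GO | queues: N=0 E=0 S=0 W=0
Car 8 crosses at step 7

7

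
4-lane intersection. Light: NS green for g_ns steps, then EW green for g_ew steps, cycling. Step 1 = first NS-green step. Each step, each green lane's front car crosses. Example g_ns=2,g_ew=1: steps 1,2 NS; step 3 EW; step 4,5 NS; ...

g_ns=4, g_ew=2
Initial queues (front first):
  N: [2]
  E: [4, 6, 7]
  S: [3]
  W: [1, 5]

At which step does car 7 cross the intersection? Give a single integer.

Step 1 [NS]: N:car2-GO,E:wait,S:car3-GO,W:wait | queues: N=0 E=3 S=0 W=2
Step 2 [NS]: N:empty,E:wait,S:empty,W:wait | queues: N=0 E=3 S=0 W=2
Step 3 [NS]: N:empty,E:wait,S:empty,W:wait | queues: N=0 E=3 S=0 W=2
Step 4 [NS]: N:empty,E:wait,S:empty,W:wait | queues: N=0 E=3 S=0 W=2
Step 5 [EW]: N:wait,E:car4-GO,S:wait,W:car1-GO | queues: N=0 E=2 S=0 W=1
Step 6 [EW]: N:wait,E:car6-GO,S:wait,W:car5-GO | queues: N=0 E=1 S=0 W=0
Step 7 [NS]: N:empty,E:wait,S:empty,W:wait | queues: N=0 E=1 S=0 W=0
Step 8 [NS]: N:empty,E:wait,S:empty,W:wait | queues: N=0 E=1 S=0 W=0
Step 9 [NS]: N:empty,E:wait,S:empty,W:wait | queues: N=0 E=1 S=0 W=0
Step 10 [NS]: N:empty,E:wait,S:empty,W:wait | queues: N=0 E=1 S=0 W=0
Step 11 [EW]: N:wait,E:car7-GO,S:wait,W:empty | queues: N=0 E=0 S=0 W=0
Car 7 crosses at step 11

11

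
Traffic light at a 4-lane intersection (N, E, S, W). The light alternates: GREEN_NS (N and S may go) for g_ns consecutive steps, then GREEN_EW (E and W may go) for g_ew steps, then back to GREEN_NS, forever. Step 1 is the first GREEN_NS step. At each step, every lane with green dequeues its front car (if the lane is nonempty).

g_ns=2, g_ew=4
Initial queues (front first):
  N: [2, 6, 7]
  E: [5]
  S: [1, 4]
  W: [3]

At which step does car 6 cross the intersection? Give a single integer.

Step 1 [NS]: N:car2-GO,E:wait,S:car1-GO,W:wait | queues: N=2 E=1 S=1 W=1
Step 2 [NS]: N:car6-GO,E:wait,S:car4-GO,W:wait | queues: N=1 E=1 S=0 W=1
Step 3 [EW]: N:wait,E:car5-GO,S:wait,W:car3-GO | queues: N=1 E=0 S=0 W=0
Step 4 [EW]: N:wait,E:empty,S:wait,W:empty | queues: N=1 E=0 S=0 W=0
Step 5 [EW]: N:wait,E:empty,S:wait,W:empty | queues: N=1 E=0 S=0 W=0
Step 6 [EW]: N:wait,E:empty,S:wait,W:empty | queues: N=1 E=0 S=0 W=0
Step 7 [NS]: N:car7-GO,E:wait,S:empty,W:wait | queues: N=0 E=0 S=0 W=0
Car 6 crosses at step 2

2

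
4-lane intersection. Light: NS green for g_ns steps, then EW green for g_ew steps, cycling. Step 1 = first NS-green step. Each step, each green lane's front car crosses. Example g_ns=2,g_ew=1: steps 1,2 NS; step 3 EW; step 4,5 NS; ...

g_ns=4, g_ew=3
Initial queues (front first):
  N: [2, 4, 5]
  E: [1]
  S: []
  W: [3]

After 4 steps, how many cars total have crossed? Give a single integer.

Answer: 3

Derivation:
Step 1 [NS]: N:car2-GO,E:wait,S:empty,W:wait | queues: N=2 E=1 S=0 W=1
Step 2 [NS]: N:car4-GO,E:wait,S:empty,W:wait | queues: N=1 E=1 S=0 W=1
Step 3 [NS]: N:car5-GO,E:wait,S:empty,W:wait | queues: N=0 E=1 S=0 W=1
Step 4 [NS]: N:empty,E:wait,S:empty,W:wait | queues: N=0 E=1 S=0 W=1
Cars crossed by step 4: 3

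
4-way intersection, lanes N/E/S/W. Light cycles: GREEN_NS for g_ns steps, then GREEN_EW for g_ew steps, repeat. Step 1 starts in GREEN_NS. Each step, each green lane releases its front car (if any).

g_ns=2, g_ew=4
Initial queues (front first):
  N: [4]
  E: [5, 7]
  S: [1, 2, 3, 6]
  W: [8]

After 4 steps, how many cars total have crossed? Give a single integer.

Step 1 [NS]: N:car4-GO,E:wait,S:car1-GO,W:wait | queues: N=0 E=2 S=3 W=1
Step 2 [NS]: N:empty,E:wait,S:car2-GO,W:wait | queues: N=0 E=2 S=2 W=1
Step 3 [EW]: N:wait,E:car5-GO,S:wait,W:car8-GO | queues: N=0 E=1 S=2 W=0
Step 4 [EW]: N:wait,E:car7-GO,S:wait,W:empty | queues: N=0 E=0 S=2 W=0
Cars crossed by step 4: 6

Answer: 6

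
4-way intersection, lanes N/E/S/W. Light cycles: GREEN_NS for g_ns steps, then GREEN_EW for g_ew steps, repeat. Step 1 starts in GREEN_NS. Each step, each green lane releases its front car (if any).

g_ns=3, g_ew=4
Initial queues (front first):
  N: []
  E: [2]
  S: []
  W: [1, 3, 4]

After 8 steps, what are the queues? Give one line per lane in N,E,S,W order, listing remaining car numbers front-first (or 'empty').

Step 1 [NS]: N:empty,E:wait,S:empty,W:wait | queues: N=0 E=1 S=0 W=3
Step 2 [NS]: N:empty,E:wait,S:empty,W:wait | queues: N=0 E=1 S=0 W=3
Step 3 [NS]: N:empty,E:wait,S:empty,W:wait | queues: N=0 E=1 S=0 W=3
Step 4 [EW]: N:wait,E:car2-GO,S:wait,W:car1-GO | queues: N=0 E=0 S=0 W=2
Step 5 [EW]: N:wait,E:empty,S:wait,W:car3-GO | queues: N=0 E=0 S=0 W=1
Step 6 [EW]: N:wait,E:empty,S:wait,W:car4-GO | queues: N=0 E=0 S=0 W=0

N: empty
E: empty
S: empty
W: empty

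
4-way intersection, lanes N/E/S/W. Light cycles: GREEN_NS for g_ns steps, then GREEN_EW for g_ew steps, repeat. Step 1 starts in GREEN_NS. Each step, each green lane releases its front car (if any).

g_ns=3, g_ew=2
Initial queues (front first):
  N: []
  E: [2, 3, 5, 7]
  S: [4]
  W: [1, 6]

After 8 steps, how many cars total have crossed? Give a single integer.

Answer: 5

Derivation:
Step 1 [NS]: N:empty,E:wait,S:car4-GO,W:wait | queues: N=0 E=4 S=0 W=2
Step 2 [NS]: N:empty,E:wait,S:empty,W:wait | queues: N=0 E=4 S=0 W=2
Step 3 [NS]: N:empty,E:wait,S:empty,W:wait | queues: N=0 E=4 S=0 W=2
Step 4 [EW]: N:wait,E:car2-GO,S:wait,W:car1-GO | queues: N=0 E=3 S=0 W=1
Step 5 [EW]: N:wait,E:car3-GO,S:wait,W:car6-GO | queues: N=0 E=2 S=0 W=0
Step 6 [NS]: N:empty,E:wait,S:empty,W:wait | queues: N=0 E=2 S=0 W=0
Step 7 [NS]: N:empty,E:wait,S:empty,W:wait | queues: N=0 E=2 S=0 W=0
Step 8 [NS]: N:empty,E:wait,S:empty,W:wait | queues: N=0 E=2 S=0 W=0
Cars crossed by step 8: 5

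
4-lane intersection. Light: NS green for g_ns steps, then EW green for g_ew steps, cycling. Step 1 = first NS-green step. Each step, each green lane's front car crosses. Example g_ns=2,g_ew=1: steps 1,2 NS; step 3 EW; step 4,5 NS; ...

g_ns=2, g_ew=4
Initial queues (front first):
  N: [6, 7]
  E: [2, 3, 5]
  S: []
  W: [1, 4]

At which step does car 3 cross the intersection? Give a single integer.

Step 1 [NS]: N:car6-GO,E:wait,S:empty,W:wait | queues: N=1 E=3 S=0 W=2
Step 2 [NS]: N:car7-GO,E:wait,S:empty,W:wait | queues: N=0 E=3 S=0 W=2
Step 3 [EW]: N:wait,E:car2-GO,S:wait,W:car1-GO | queues: N=0 E=2 S=0 W=1
Step 4 [EW]: N:wait,E:car3-GO,S:wait,W:car4-GO | queues: N=0 E=1 S=0 W=0
Step 5 [EW]: N:wait,E:car5-GO,S:wait,W:empty | queues: N=0 E=0 S=0 W=0
Car 3 crosses at step 4

4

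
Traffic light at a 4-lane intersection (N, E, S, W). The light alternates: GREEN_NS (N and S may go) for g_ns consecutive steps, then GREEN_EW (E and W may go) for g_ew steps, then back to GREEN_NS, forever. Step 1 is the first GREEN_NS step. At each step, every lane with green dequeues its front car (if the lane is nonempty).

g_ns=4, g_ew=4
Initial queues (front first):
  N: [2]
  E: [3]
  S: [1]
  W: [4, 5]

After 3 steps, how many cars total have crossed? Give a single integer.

Answer: 2

Derivation:
Step 1 [NS]: N:car2-GO,E:wait,S:car1-GO,W:wait | queues: N=0 E=1 S=0 W=2
Step 2 [NS]: N:empty,E:wait,S:empty,W:wait | queues: N=0 E=1 S=0 W=2
Step 3 [NS]: N:empty,E:wait,S:empty,W:wait | queues: N=0 E=1 S=0 W=2
Cars crossed by step 3: 2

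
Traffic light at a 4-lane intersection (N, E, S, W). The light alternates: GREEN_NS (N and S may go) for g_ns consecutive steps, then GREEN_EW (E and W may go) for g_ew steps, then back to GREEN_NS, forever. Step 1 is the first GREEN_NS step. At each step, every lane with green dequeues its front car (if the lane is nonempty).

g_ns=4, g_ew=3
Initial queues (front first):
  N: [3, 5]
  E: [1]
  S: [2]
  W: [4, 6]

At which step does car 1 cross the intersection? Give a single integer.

Step 1 [NS]: N:car3-GO,E:wait,S:car2-GO,W:wait | queues: N=1 E=1 S=0 W=2
Step 2 [NS]: N:car5-GO,E:wait,S:empty,W:wait | queues: N=0 E=1 S=0 W=2
Step 3 [NS]: N:empty,E:wait,S:empty,W:wait | queues: N=0 E=1 S=0 W=2
Step 4 [NS]: N:empty,E:wait,S:empty,W:wait | queues: N=0 E=1 S=0 W=2
Step 5 [EW]: N:wait,E:car1-GO,S:wait,W:car4-GO | queues: N=0 E=0 S=0 W=1
Step 6 [EW]: N:wait,E:empty,S:wait,W:car6-GO | queues: N=0 E=0 S=0 W=0
Car 1 crosses at step 5

5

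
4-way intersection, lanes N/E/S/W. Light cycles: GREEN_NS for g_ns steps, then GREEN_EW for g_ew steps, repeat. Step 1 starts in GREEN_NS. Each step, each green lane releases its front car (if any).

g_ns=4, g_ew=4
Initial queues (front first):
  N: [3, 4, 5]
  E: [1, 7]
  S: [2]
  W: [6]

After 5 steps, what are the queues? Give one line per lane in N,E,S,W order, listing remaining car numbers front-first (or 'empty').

Step 1 [NS]: N:car3-GO,E:wait,S:car2-GO,W:wait | queues: N=2 E=2 S=0 W=1
Step 2 [NS]: N:car4-GO,E:wait,S:empty,W:wait | queues: N=1 E=2 S=0 W=1
Step 3 [NS]: N:car5-GO,E:wait,S:empty,W:wait | queues: N=0 E=2 S=0 W=1
Step 4 [NS]: N:empty,E:wait,S:empty,W:wait | queues: N=0 E=2 S=0 W=1
Step 5 [EW]: N:wait,E:car1-GO,S:wait,W:car6-GO | queues: N=0 E=1 S=0 W=0

N: empty
E: 7
S: empty
W: empty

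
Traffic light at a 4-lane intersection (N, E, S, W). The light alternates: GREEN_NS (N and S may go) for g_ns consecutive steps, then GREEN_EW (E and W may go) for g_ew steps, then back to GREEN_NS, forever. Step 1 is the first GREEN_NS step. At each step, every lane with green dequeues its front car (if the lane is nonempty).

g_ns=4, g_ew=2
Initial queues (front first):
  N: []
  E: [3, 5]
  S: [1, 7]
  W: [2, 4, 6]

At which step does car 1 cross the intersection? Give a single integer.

Step 1 [NS]: N:empty,E:wait,S:car1-GO,W:wait | queues: N=0 E=2 S=1 W=3
Step 2 [NS]: N:empty,E:wait,S:car7-GO,W:wait | queues: N=0 E=2 S=0 W=3
Step 3 [NS]: N:empty,E:wait,S:empty,W:wait | queues: N=0 E=2 S=0 W=3
Step 4 [NS]: N:empty,E:wait,S:empty,W:wait | queues: N=0 E=2 S=0 W=3
Step 5 [EW]: N:wait,E:car3-GO,S:wait,W:car2-GO | queues: N=0 E=1 S=0 W=2
Step 6 [EW]: N:wait,E:car5-GO,S:wait,W:car4-GO | queues: N=0 E=0 S=0 W=1
Step 7 [NS]: N:empty,E:wait,S:empty,W:wait | queues: N=0 E=0 S=0 W=1
Step 8 [NS]: N:empty,E:wait,S:empty,W:wait | queues: N=0 E=0 S=0 W=1
Step 9 [NS]: N:empty,E:wait,S:empty,W:wait | queues: N=0 E=0 S=0 W=1
Step 10 [NS]: N:empty,E:wait,S:empty,W:wait | queues: N=0 E=0 S=0 W=1
Step 11 [EW]: N:wait,E:empty,S:wait,W:car6-GO | queues: N=0 E=0 S=0 W=0
Car 1 crosses at step 1

1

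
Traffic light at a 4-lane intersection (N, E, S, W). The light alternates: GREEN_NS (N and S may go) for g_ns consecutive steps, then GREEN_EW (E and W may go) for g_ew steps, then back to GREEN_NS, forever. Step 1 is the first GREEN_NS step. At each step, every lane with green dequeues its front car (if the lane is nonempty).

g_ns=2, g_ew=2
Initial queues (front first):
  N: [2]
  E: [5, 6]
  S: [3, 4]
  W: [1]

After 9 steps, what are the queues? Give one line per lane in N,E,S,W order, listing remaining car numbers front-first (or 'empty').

Step 1 [NS]: N:car2-GO,E:wait,S:car3-GO,W:wait | queues: N=0 E=2 S=1 W=1
Step 2 [NS]: N:empty,E:wait,S:car4-GO,W:wait | queues: N=0 E=2 S=0 W=1
Step 3 [EW]: N:wait,E:car5-GO,S:wait,W:car1-GO | queues: N=0 E=1 S=0 W=0
Step 4 [EW]: N:wait,E:car6-GO,S:wait,W:empty | queues: N=0 E=0 S=0 W=0

N: empty
E: empty
S: empty
W: empty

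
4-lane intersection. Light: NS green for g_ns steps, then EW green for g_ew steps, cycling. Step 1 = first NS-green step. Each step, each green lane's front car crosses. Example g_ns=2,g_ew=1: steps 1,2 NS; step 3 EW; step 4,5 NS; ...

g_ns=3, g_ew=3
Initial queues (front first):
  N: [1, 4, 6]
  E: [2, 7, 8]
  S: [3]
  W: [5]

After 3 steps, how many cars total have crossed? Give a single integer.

Answer: 4

Derivation:
Step 1 [NS]: N:car1-GO,E:wait,S:car3-GO,W:wait | queues: N=2 E=3 S=0 W=1
Step 2 [NS]: N:car4-GO,E:wait,S:empty,W:wait | queues: N=1 E=3 S=0 W=1
Step 3 [NS]: N:car6-GO,E:wait,S:empty,W:wait | queues: N=0 E=3 S=0 W=1
Cars crossed by step 3: 4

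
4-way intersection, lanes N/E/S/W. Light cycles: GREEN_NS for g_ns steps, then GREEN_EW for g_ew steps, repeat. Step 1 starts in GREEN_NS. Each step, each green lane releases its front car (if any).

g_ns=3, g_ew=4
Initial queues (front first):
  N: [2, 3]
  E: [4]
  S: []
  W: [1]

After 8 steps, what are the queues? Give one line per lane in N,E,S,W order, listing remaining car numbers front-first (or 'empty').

Step 1 [NS]: N:car2-GO,E:wait,S:empty,W:wait | queues: N=1 E=1 S=0 W=1
Step 2 [NS]: N:car3-GO,E:wait,S:empty,W:wait | queues: N=0 E=1 S=0 W=1
Step 3 [NS]: N:empty,E:wait,S:empty,W:wait | queues: N=0 E=1 S=0 W=1
Step 4 [EW]: N:wait,E:car4-GO,S:wait,W:car1-GO | queues: N=0 E=0 S=0 W=0

N: empty
E: empty
S: empty
W: empty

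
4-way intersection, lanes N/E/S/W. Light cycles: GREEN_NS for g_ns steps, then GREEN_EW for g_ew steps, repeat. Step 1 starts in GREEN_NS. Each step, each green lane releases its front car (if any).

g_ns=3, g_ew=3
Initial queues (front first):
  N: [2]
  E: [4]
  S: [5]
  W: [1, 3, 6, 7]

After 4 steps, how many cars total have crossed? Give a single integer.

Answer: 4

Derivation:
Step 1 [NS]: N:car2-GO,E:wait,S:car5-GO,W:wait | queues: N=0 E=1 S=0 W=4
Step 2 [NS]: N:empty,E:wait,S:empty,W:wait | queues: N=0 E=1 S=0 W=4
Step 3 [NS]: N:empty,E:wait,S:empty,W:wait | queues: N=0 E=1 S=0 W=4
Step 4 [EW]: N:wait,E:car4-GO,S:wait,W:car1-GO | queues: N=0 E=0 S=0 W=3
Cars crossed by step 4: 4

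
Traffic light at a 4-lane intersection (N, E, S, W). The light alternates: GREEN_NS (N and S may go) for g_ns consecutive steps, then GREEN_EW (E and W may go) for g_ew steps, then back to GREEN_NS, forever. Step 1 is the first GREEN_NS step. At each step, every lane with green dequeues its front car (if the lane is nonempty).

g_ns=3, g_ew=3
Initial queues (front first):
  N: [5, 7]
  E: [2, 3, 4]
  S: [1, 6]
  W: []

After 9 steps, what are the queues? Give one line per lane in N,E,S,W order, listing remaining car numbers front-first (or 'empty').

Step 1 [NS]: N:car5-GO,E:wait,S:car1-GO,W:wait | queues: N=1 E=3 S=1 W=0
Step 2 [NS]: N:car7-GO,E:wait,S:car6-GO,W:wait | queues: N=0 E=3 S=0 W=0
Step 3 [NS]: N:empty,E:wait,S:empty,W:wait | queues: N=0 E=3 S=0 W=0
Step 4 [EW]: N:wait,E:car2-GO,S:wait,W:empty | queues: N=0 E=2 S=0 W=0
Step 5 [EW]: N:wait,E:car3-GO,S:wait,W:empty | queues: N=0 E=1 S=0 W=0
Step 6 [EW]: N:wait,E:car4-GO,S:wait,W:empty | queues: N=0 E=0 S=0 W=0

N: empty
E: empty
S: empty
W: empty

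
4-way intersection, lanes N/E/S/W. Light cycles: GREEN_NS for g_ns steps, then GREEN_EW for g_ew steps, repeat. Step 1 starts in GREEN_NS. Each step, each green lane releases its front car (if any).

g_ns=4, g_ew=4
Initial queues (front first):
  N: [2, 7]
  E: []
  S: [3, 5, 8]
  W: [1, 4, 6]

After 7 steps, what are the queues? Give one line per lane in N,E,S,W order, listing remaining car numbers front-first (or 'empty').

Step 1 [NS]: N:car2-GO,E:wait,S:car3-GO,W:wait | queues: N=1 E=0 S=2 W=3
Step 2 [NS]: N:car7-GO,E:wait,S:car5-GO,W:wait | queues: N=0 E=0 S=1 W=3
Step 3 [NS]: N:empty,E:wait,S:car8-GO,W:wait | queues: N=0 E=0 S=0 W=3
Step 4 [NS]: N:empty,E:wait,S:empty,W:wait | queues: N=0 E=0 S=0 W=3
Step 5 [EW]: N:wait,E:empty,S:wait,W:car1-GO | queues: N=0 E=0 S=0 W=2
Step 6 [EW]: N:wait,E:empty,S:wait,W:car4-GO | queues: N=0 E=0 S=0 W=1
Step 7 [EW]: N:wait,E:empty,S:wait,W:car6-GO | queues: N=0 E=0 S=0 W=0

N: empty
E: empty
S: empty
W: empty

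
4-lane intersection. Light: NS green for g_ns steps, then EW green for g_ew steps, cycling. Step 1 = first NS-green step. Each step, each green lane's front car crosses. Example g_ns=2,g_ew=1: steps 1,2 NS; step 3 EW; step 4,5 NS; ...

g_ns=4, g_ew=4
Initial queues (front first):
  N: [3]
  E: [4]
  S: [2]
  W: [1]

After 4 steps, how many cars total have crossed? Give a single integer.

Step 1 [NS]: N:car3-GO,E:wait,S:car2-GO,W:wait | queues: N=0 E=1 S=0 W=1
Step 2 [NS]: N:empty,E:wait,S:empty,W:wait | queues: N=0 E=1 S=0 W=1
Step 3 [NS]: N:empty,E:wait,S:empty,W:wait | queues: N=0 E=1 S=0 W=1
Step 4 [NS]: N:empty,E:wait,S:empty,W:wait | queues: N=0 E=1 S=0 W=1
Cars crossed by step 4: 2

Answer: 2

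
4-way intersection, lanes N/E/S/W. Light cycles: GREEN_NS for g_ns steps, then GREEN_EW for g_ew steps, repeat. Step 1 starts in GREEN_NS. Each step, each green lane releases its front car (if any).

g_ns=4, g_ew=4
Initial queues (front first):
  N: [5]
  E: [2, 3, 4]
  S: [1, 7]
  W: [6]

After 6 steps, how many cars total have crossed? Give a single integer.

Answer: 6

Derivation:
Step 1 [NS]: N:car5-GO,E:wait,S:car1-GO,W:wait | queues: N=0 E=3 S=1 W=1
Step 2 [NS]: N:empty,E:wait,S:car7-GO,W:wait | queues: N=0 E=3 S=0 W=1
Step 3 [NS]: N:empty,E:wait,S:empty,W:wait | queues: N=0 E=3 S=0 W=1
Step 4 [NS]: N:empty,E:wait,S:empty,W:wait | queues: N=0 E=3 S=0 W=1
Step 5 [EW]: N:wait,E:car2-GO,S:wait,W:car6-GO | queues: N=0 E=2 S=0 W=0
Step 6 [EW]: N:wait,E:car3-GO,S:wait,W:empty | queues: N=0 E=1 S=0 W=0
Cars crossed by step 6: 6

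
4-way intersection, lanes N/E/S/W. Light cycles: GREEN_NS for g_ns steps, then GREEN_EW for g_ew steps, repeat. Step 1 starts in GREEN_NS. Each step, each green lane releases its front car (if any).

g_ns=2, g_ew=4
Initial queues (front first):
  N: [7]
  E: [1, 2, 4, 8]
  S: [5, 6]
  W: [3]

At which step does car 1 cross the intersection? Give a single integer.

Step 1 [NS]: N:car7-GO,E:wait,S:car5-GO,W:wait | queues: N=0 E=4 S=1 W=1
Step 2 [NS]: N:empty,E:wait,S:car6-GO,W:wait | queues: N=0 E=4 S=0 W=1
Step 3 [EW]: N:wait,E:car1-GO,S:wait,W:car3-GO | queues: N=0 E=3 S=0 W=0
Step 4 [EW]: N:wait,E:car2-GO,S:wait,W:empty | queues: N=0 E=2 S=0 W=0
Step 5 [EW]: N:wait,E:car4-GO,S:wait,W:empty | queues: N=0 E=1 S=0 W=0
Step 6 [EW]: N:wait,E:car8-GO,S:wait,W:empty | queues: N=0 E=0 S=0 W=0
Car 1 crosses at step 3

3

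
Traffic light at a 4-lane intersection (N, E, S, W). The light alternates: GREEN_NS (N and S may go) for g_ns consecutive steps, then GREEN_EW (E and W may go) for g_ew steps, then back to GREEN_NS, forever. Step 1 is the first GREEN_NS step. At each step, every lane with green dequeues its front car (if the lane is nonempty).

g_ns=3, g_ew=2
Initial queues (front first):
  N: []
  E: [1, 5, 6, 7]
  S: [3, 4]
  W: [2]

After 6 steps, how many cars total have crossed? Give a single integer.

Answer: 5

Derivation:
Step 1 [NS]: N:empty,E:wait,S:car3-GO,W:wait | queues: N=0 E=4 S=1 W=1
Step 2 [NS]: N:empty,E:wait,S:car4-GO,W:wait | queues: N=0 E=4 S=0 W=1
Step 3 [NS]: N:empty,E:wait,S:empty,W:wait | queues: N=0 E=4 S=0 W=1
Step 4 [EW]: N:wait,E:car1-GO,S:wait,W:car2-GO | queues: N=0 E=3 S=0 W=0
Step 5 [EW]: N:wait,E:car5-GO,S:wait,W:empty | queues: N=0 E=2 S=0 W=0
Step 6 [NS]: N:empty,E:wait,S:empty,W:wait | queues: N=0 E=2 S=0 W=0
Cars crossed by step 6: 5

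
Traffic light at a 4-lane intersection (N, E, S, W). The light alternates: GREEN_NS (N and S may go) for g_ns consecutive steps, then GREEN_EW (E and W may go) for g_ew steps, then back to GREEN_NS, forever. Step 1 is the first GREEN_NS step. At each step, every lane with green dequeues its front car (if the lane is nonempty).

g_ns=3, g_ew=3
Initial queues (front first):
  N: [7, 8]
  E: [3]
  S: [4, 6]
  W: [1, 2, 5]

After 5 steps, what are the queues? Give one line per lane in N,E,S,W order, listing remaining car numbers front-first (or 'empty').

Step 1 [NS]: N:car7-GO,E:wait,S:car4-GO,W:wait | queues: N=1 E=1 S=1 W=3
Step 2 [NS]: N:car8-GO,E:wait,S:car6-GO,W:wait | queues: N=0 E=1 S=0 W=3
Step 3 [NS]: N:empty,E:wait,S:empty,W:wait | queues: N=0 E=1 S=0 W=3
Step 4 [EW]: N:wait,E:car3-GO,S:wait,W:car1-GO | queues: N=0 E=0 S=0 W=2
Step 5 [EW]: N:wait,E:empty,S:wait,W:car2-GO | queues: N=0 E=0 S=0 W=1

N: empty
E: empty
S: empty
W: 5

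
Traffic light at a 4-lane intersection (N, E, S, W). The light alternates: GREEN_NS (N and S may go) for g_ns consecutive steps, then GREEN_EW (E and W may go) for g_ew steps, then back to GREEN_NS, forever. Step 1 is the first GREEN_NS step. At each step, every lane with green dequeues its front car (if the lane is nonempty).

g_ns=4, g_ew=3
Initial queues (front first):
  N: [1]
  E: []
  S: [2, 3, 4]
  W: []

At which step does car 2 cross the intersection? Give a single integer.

Step 1 [NS]: N:car1-GO,E:wait,S:car2-GO,W:wait | queues: N=0 E=0 S=2 W=0
Step 2 [NS]: N:empty,E:wait,S:car3-GO,W:wait | queues: N=0 E=0 S=1 W=0
Step 3 [NS]: N:empty,E:wait,S:car4-GO,W:wait | queues: N=0 E=0 S=0 W=0
Car 2 crosses at step 1

1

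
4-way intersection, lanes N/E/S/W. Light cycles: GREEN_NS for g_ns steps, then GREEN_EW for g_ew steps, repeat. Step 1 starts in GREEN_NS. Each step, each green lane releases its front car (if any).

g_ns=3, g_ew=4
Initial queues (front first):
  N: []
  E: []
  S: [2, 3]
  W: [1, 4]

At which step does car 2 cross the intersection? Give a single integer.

Step 1 [NS]: N:empty,E:wait,S:car2-GO,W:wait | queues: N=0 E=0 S=1 W=2
Step 2 [NS]: N:empty,E:wait,S:car3-GO,W:wait | queues: N=0 E=0 S=0 W=2
Step 3 [NS]: N:empty,E:wait,S:empty,W:wait | queues: N=0 E=0 S=0 W=2
Step 4 [EW]: N:wait,E:empty,S:wait,W:car1-GO | queues: N=0 E=0 S=0 W=1
Step 5 [EW]: N:wait,E:empty,S:wait,W:car4-GO | queues: N=0 E=0 S=0 W=0
Car 2 crosses at step 1

1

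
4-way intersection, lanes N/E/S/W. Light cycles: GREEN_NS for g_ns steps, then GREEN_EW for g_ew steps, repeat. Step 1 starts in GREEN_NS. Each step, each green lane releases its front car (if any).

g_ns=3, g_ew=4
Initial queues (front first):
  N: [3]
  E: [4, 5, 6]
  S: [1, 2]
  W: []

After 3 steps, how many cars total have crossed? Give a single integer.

Answer: 3

Derivation:
Step 1 [NS]: N:car3-GO,E:wait,S:car1-GO,W:wait | queues: N=0 E=3 S=1 W=0
Step 2 [NS]: N:empty,E:wait,S:car2-GO,W:wait | queues: N=0 E=3 S=0 W=0
Step 3 [NS]: N:empty,E:wait,S:empty,W:wait | queues: N=0 E=3 S=0 W=0
Cars crossed by step 3: 3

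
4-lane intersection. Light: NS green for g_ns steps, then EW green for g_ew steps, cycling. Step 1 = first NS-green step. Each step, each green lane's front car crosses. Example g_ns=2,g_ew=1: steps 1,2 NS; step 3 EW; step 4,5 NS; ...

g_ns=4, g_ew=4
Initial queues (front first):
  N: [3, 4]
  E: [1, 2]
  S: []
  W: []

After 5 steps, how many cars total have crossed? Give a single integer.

Step 1 [NS]: N:car3-GO,E:wait,S:empty,W:wait | queues: N=1 E=2 S=0 W=0
Step 2 [NS]: N:car4-GO,E:wait,S:empty,W:wait | queues: N=0 E=2 S=0 W=0
Step 3 [NS]: N:empty,E:wait,S:empty,W:wait | queues: N=0 E=2 S=0 W=0
Step 4 [NS]: N:empty,E:wait,S:empty,W:wait | queues: N=0 E=2 S=0 W=0
Step 5 [EW]: N:wait,E:car1-GO,S:wait,W:empty | queues: N=0 E=1 S=0 W=0
Cars crossed by step 5: 3

Answer: 3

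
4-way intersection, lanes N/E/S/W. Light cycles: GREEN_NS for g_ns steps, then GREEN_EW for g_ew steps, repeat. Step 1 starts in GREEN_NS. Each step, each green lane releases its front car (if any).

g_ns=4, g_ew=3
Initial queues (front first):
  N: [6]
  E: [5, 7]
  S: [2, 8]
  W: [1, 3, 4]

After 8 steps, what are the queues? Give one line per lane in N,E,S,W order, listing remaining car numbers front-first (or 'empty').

Step 1 [NS]: N:car6-GO,E:wait,S:car2-GO,W:wait | queues: N=0 E=2 S=1 W=3
Step 2 [NS]: N:empty,E:wait,S:car8-GO,W:wait | queues: N=0 E=2 S=0 W=3
Step 3 [NS]: N:empty,E:wait,S:empty,W:wait | queues: N=0 E=2 S=0 W=3
Step 4 [NS]: N:empty,E:wait,S:empty,W:wait | queues: N=0 E=2 S=0 W=3
Step 5 [EW]: N:wait,E:car5-GO,S:wait,W:car1-GO | queues: N=0 E=1 S=0 W=2
Step 6 [EW]: N:wait,E:car7-GO,S:wait,W:car3-GO | queues: N=0 E=0 S=0 W=1
Step 7 [EW]: N:wait,E:empty,S:wait,W:car4-GO | queues: N=0 E=0 S=0 W=0

N: empty
E: empty
S: empty
W: empty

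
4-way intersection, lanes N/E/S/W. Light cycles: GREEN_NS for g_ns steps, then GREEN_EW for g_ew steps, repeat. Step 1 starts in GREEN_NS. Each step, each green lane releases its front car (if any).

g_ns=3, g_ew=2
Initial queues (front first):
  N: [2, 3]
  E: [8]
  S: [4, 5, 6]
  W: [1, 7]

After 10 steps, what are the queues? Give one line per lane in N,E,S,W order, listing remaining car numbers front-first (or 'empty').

Step 1 [NS]: N:car2-GO,E:wait,S:car4-GO,W:wait | queues: N=1 E=1 S=2 W=2
Step 2 [NS]: N:car3-GO,E:wait,S:car5-GO,W:wait | queues: N=0 E=1 S=1 W=2
Step 3 [NS]: N:empty,E:wait,S:car6-GO,W:wait | queues: N=0 E=1 S=0 W=2
Step 4 [EW]: N:wait,E:car8-GO,S:wait,W:car1-GO | queues: N=0 E=0 S=0 W=1
Step 5 [EW]: N:wait,E:empty,S:wait,W:car7-GO | queues: N=0 E=0 S=0 W=0

N: empty
E: empty
S: empty
W: empty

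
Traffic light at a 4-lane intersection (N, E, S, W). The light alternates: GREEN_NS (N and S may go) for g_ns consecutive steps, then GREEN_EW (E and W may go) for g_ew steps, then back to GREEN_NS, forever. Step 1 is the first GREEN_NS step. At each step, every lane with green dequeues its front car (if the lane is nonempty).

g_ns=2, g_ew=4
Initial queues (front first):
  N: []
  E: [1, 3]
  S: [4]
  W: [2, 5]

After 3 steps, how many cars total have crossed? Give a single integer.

Step 1 [NS]: N:empty,E:wait,S:car4-GO,W:wait | queues: N=0 E=2 S=0 W=2
Step 2 [NS]: N:empty,E:wait,S:empty,W:wait | queues: N=0 E=2 S=0 W=2
Step 3 [EW]: N:wait,E:car1-GO,S:wait,W:car2-GO | queues: N=0 E=1 S=0 W=1
Cars crossed by step 3: 3

Answer: 3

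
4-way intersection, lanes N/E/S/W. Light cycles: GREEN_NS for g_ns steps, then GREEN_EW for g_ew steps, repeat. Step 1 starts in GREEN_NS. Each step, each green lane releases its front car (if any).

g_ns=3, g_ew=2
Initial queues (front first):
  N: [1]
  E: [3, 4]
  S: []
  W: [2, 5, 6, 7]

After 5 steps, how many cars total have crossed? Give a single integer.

Step 1 [NS]: N:car1-GO,E:wait,S:empty,W:wait | queues: N=0 E=2 S=0 W=4
Step 2 [NS]: N:empty,E:wait,S:empty,W:wait | queues: N=0 E=2 S=0 W=4
Step 3 [NS]: N:empty,E:wait,S:empty,W:wait | queues: N=0 E=2 S=0 W=4
Step 4 [EW]: N:wait,E:car3-GO,S:wait,W:car2-GO | queues: N=0 E=1 S=0 W=3
Step 5 [EW]: N:wait,E:car4-GO,S:wait,W:car5-GO | queues: N=0 E=0 S=0 W=2
Cars crossed by step 5: 5

Answer: 5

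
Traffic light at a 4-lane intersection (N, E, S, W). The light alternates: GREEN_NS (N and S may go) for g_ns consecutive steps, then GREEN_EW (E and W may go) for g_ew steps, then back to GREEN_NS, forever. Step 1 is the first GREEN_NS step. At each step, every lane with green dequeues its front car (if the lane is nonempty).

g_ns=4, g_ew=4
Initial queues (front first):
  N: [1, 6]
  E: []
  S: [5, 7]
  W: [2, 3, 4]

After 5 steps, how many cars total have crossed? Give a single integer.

Answer: 5

Derivation:
Step 1 [NS]: N:car1-GO,E:wait,S:car5-GO,W:wait | queues: N=1 E=0 S=1 W=3
Step 2 [NS]: N:car6-GO,E:wait,S:car7-GO,W:wait | queues: N=0 E=0 S=0 W=3
Step 3 [NS]: N:empty,E:wait,S:empty,W:wait | queues: N=0 E=0 S=0 W=3
Step 4 [NS]: N:empty,E:wait,S:empty,W:wait | queues: N=0 E=0 S=0 W=3
Step 5 [EW]: N:wait,E:empty,S:wait,W:car2-GO | queues: N=0 E=0 S=0 W=2
Cars crossed by step 5: 5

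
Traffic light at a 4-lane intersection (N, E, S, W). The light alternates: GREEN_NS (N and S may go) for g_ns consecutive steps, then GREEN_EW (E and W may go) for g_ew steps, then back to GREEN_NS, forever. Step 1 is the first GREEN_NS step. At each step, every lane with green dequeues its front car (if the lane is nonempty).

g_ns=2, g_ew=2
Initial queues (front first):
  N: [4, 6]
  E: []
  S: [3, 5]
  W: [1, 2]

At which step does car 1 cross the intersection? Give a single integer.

Step 1 [NS]: N:car4-GO,E:wait,S:car3-GO,W:wait | queues: N=1 E=0 S=1 W=2
Step 2 [NS]: N:car6-GO,E:wait,S:car5-GO,W:wait | queues: N=0 E=0 S=0 W=2
Step 3 [EW]: N:wait,E:empty,S:wait,W:car1-GO | queues: N=0 E=0 S=0 W=1
Step 4 [EW]: N:wait,E:empty,S:wait,W:car2-GO | queues: N=0 E=0 S=0 W=0
Car 1 crosses at step 3

3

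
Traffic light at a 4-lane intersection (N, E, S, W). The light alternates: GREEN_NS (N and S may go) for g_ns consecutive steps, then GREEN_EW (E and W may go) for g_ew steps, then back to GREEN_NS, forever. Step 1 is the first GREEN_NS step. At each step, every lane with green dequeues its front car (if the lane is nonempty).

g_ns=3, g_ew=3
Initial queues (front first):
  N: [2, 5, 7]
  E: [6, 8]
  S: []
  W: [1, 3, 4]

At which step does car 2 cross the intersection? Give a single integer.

Step 1 [NS]: N:car2-GO,E:wait,S:empty,W:wait | queues: N=2 E=2 S=0 W=3
Step 2 [NS]: N:car5-GO,E:wait,S:empty,W:wait | queues: N=1 E=2 S=0 W=3
Step 3 [NS]: N:car7-GO,E:wait,S:empty,W:wait | queues: N=0 E=2 S=0 W=3
Step 4 [EW]: N:wait,E:car6-GO,S:wait,W:car1-GO | queues: N=0 E=1 S=0 W=2
Step 5 [EW]: N:wait,E:car8-GO,S:wait,W:car3-GO | queues: N=0 E=0 S=0 W=1
Step 6 [EW]: N:wait,E:empty,S:wait,W:car4-GO | queues: N=0 E=0 S=0 W=0
Car 2 crosses at step 1

1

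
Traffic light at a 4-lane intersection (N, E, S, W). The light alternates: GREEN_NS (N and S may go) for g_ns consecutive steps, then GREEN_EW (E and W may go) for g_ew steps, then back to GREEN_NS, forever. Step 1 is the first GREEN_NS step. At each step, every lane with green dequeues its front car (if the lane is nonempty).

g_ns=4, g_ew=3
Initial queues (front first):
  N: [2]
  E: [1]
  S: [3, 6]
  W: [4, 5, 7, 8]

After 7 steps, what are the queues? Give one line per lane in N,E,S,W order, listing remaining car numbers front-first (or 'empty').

Step 1 [NS]: N:car2-GO,E:wait,S:car3-GO,W:wait | queues: N=0 E=1 S=1 W=4
Step 2 [NS]: N:empty,E:wait,S:car6-GO,W:wait | queues: N=0 E=1 S=0 W=4
Step 3 [NS]: N:empty,E:wait,S:empty,W:wait | queues: N=0 E=1 S=0 W=4
Step 4 [NS]: N:empty,E:wait,S:empty,W:wait | queues: N=0 E=1 S=0 W=4
Step 5 [EW]: N:wait,E:car1-GO,S:wait,W:car4-GO | queues: N=0 E=0 S=0 W=3
Step 6 [EW]: N:wait,E:empty,S:wait,W:car5-GO | queues: N=0 E=0 S=0 W=2
Step 7 [EW]: N:wait,E:empty,S:wait,W:car7-GO | queues: N=0 E=0 S=0 W=1

N: empty
E: empty
S: empty
W: 8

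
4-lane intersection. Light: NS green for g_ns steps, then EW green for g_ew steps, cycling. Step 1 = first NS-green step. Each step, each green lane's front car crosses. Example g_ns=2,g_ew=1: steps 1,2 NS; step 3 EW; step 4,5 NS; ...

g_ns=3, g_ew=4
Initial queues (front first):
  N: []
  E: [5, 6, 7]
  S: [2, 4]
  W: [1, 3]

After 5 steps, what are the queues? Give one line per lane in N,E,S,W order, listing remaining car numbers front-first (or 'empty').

Step 1 [NS]: N:empty,E:wait,S:car2-GO,W:wait | queues: N=0 E=3 S=1 W=2
Step 2 [NS]: N:empty,E:wait,S:car4-GO,W:wait | queues: N=0 E=3 S=0 W=2
Step 3 [NS]: N:empty,E:wait,S:empty,W:wait | queues: N=0 E=3 S=0 W=2
Step 4 [EW]: N:wait,E:car5-GO,S:wait,W:car1-GO | queues: N=0 E=2 S=0 W=1
Step 5 [EW]: N:wait,E:car6-GO,S:wait,W:car3-GO | queues: N=0 E=1 S=0 W=0

N: empty
E: 7
S: empty
W: empty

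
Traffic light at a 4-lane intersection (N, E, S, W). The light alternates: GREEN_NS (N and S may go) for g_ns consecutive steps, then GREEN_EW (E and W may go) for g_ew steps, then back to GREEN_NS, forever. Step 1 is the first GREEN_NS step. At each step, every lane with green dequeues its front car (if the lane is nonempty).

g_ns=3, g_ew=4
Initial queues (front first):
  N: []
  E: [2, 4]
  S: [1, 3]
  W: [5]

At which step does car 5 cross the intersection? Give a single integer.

Step 1 [NS]: N:empty,E:wait,S:car1-GO,W:wait | queues: N=0 E=2 S=1 W=1
Step 2 [NS]: N:empty,E:wait,S:car3-GO,W:wait | queues: N=0 E=2 S=0 W=1
Step 3 [NS]: N:empty,E:wait,S:empty,W:wait | queues: N=0 E=2 S=0 W=1
Step 4 [EW]: N:wait,E:car2-GO,S:wait,W:car5-GO | queues: N=0 E=1 S=0 W=0
Step 5 [EW]: N:wait,E:car4-GO,S:wait,W:empty | queues: N=0 E=0 S=0 W=0
Car 5 crosses at step 4

4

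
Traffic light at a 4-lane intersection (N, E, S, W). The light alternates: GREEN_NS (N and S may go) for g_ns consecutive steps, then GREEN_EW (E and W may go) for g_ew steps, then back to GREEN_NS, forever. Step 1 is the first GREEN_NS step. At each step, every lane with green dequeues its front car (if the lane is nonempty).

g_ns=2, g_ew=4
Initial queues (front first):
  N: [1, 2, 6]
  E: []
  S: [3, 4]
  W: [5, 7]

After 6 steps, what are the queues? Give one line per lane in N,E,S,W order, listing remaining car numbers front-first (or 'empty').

Step 1 [NS]: N:car1-GO,E:wait,S:car3-GO,W:wait | queues: N=2 E=0 S=1 W=2
Step 2 [NS]: N:car2-GO,E:wait,S:car4-GO,W:wait | queues: N=1 E=0 S=0 W=2
Step 3 [EW]: N:wait,E:empty,S:wait,W:car5-GO | queues: N=1 E=0 S=0 W=1
Step 4 [EW]: N:wait,E:empty,S:wait,W:car7-GO | queues: N=1 E=0 S=0 W=0
Step 5 [EW]: N:wait,E:empty,S:wait,W:empty | queues: N=1 E=0 S=0 W=0
Step 6 [EW]: N:wait,E:empty,S:wait,W:empty | queues: N=1 E=0 S=0 W=0

N: 6
E: empty
S: empty
W: empty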